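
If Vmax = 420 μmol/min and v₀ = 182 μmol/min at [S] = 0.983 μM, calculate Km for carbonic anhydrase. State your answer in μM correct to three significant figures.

From v = Vmax[S]/(Km+[S]), Km = [S](Vmax − v)/v.
Km = 0.983 × (420 − 182) / 182 = 234.0/182 = 1.29 μM.

1.29 μM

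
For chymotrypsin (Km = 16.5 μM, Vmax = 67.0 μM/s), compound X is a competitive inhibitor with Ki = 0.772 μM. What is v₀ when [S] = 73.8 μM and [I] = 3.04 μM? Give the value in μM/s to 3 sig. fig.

With α = 1 + [I]/Ki = 1 + 3.04/0.772 = 4.938, the competitive rate law is v = Vmax[S] / (αKm + [S]).
v = 67.0×73.8 / (4.938×16.5 + 73.8) = 4945/155.3 = 31.8 μM/s.

31.8 μM/s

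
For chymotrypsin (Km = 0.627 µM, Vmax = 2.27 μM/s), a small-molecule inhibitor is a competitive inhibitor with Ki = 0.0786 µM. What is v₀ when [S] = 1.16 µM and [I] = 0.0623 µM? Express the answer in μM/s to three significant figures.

With α = 1 + [I]/Ki = 1 + 0.0623/0.0786 = 1.793, the competitive rate law is v = Vmax[S] / (αKm + [S]).
v = 2.27×1.16 / (1.793×0.627 + 1.16) = 2.633/2.284 = 1.15 μM/s.

1.15 μM/s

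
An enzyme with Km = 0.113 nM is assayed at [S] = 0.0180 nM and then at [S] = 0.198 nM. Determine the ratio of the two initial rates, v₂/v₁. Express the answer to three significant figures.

Since Vmax cancels, v₂/v₁ = [S]₂(Km+[S]₁) / [S]₁(Km+[S]₂).
= 0.198×(0.113+0.0180) / (0.0180×(0.113+0.198)) = 0.02594/0.005598 = 4.63.

4.63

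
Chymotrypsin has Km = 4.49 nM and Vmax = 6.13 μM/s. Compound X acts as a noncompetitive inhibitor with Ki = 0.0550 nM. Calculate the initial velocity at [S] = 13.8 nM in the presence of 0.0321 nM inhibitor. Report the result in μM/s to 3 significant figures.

With α = 1 + [I]/Ki = 1 + 0.0321/0.0550 = 1.584, the noncompetitive rate law is v = (Vmax/α)·[S] / (Km + [S]).
v = (6.13/1.584)×13.8 / (4.49 + 13.8) = 53.42/18.29 = 2.92 μM/s.

2.92 μM/s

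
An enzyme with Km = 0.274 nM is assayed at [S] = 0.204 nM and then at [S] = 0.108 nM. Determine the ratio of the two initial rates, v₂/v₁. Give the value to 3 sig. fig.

The fractional saturations are [S]/(Km+[S]) = 0.204/0.4780 = 0.4268 and 0.108/0.3820 = 0.2827.
v₂/v₁ is just their ratio: 0.2827/0.4268 = 0.662.

0.662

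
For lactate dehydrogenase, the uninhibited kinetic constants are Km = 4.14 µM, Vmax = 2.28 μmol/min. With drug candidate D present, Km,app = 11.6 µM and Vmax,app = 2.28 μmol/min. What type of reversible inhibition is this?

Km increases (4.14 → 11.6 µM) while Vmax is unchanged — the hallmark of competitive inhibition.

competitive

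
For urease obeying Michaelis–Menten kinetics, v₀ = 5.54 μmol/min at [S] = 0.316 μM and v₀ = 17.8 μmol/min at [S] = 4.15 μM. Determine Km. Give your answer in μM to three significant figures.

In reciprocal form, 1/v = (Km/Vmax)·(1/[S]) + 1/Vmax. The two points give (1/[S], 1/v) = (3.165, 0.1805) and (0.2410, 0.05618).
Slope = (0.1805 − 0.05618)/(3.165 − 0.2410) = 0.04252; intercept = 0.1805 − 0.04252×3.165 = 0.04593.
Vmax = 1/intercept = 21.8 μmol/min; Km = slope × Vmax = 0.04252 × 21.8 = 0.926 μM.

0.926 μM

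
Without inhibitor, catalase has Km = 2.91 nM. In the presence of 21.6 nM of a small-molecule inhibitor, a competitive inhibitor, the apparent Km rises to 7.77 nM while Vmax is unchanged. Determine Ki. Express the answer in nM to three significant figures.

12.9 nM

Competitive: Km,app = α·Km with α = 1 + [I]/Ki.
α = Km,app/Km = 7.77/2.91 = 2.670.
Ki = [I]/(α − 1) = 21.6/1.670 = 12.9 nM.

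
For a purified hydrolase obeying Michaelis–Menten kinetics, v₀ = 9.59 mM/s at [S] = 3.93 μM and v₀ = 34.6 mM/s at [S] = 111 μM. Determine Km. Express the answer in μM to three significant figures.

11.8 μM

From v = Vmax[S]/(Km+[S]), each point gives Vmax = v(Km+[S])/[S].
Equating: 9.59(Km+3.93)/3.93 = 34.6(Km+111)/111.
2.440·Km + 9.59 = 0.3117·Km + 34.6, so (2.440 − 0.3117)·Km = 34.6 − 9.59.
Km = 25.01/2.128 = 11.8 μM; then Vmax = 9.59(11.8+3.93)/3.93 = 38.3 mM/s.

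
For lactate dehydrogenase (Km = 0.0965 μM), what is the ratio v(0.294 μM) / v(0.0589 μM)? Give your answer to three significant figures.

Since Vmax cancels, v₂/v₁ = [S]₂(Km+[S]₁) / [S]₁(Km+[S]₂).
= 0.294×(0.0965+0.0589) / (0.0589×(0.0965+0.294)) = 0.04569/0.02300 = 1.99.

1.99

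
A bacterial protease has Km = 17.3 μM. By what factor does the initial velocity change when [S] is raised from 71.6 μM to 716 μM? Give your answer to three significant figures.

1.21

Since Vmax cancels, v₂/v₁ = [S]₂(Km+[S]₁) / [S]₁(Km+[S]₂).
= 716×(17.3+71.6) / (71.6×(17.3+716)) = 63650/52500 = 1.21.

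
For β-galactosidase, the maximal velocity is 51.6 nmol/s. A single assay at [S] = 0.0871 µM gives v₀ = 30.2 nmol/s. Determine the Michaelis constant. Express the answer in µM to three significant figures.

From v = Vmax[S]/(Km+[S]), Km = [S](Vmax − v)/v.
Km = 0.0871 × (51.6 − 30.2) / 30.2 = 1.864/30.2 = 0.0617 µM.

0.0617 µM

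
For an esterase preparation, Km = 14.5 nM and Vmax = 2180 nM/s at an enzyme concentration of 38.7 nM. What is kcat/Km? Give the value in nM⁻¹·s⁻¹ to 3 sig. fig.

kcat = Vmax/[E]total = 2180/38.7 = 56.3 s⁻¹.
kcat/Km = 56.3/14.5 = 3.88 nM⁻¹·s⁻¹.

3.88 nM⁻¹·s⁻¹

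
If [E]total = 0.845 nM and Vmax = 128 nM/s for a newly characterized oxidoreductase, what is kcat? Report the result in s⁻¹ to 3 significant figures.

151 s⁻¹

kcat = Vmax/[E]total = 128 nM/s / 0.845 nM = 151 s⁻¹.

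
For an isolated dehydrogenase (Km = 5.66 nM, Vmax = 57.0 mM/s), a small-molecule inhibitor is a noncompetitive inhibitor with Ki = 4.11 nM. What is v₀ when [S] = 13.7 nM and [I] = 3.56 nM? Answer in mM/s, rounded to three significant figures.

α = 1 + [I]/Ki = 1 + 3.56/4.11 = 1.866.
For a noncompetitive inhibitor, Vmax is reduced to Vmax/α while Km is unchanged: Km,app = 5.66 nM, Vmax,app = 30.5 mM/s.
v = Vmax,app·[S]/(Km,app + [S]) = 30.5 × 13.7/(5.66 + 13.7) = 21.6 mM/s.

21.6 mM/s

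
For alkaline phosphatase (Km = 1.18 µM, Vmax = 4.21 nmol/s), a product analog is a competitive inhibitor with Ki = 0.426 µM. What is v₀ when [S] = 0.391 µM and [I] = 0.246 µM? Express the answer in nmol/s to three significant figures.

0.731 nmol/s

α = 1 + [I]/Ki = 1 + 0.246/0.426 = 1.577.
For a competitive inhibitor, Vmax is unchanged and the apparent Km becomes α·Km: Km,app = 1.86 µM, Vmax,app = 4.21 nmol/s.
v = Vmax,app·[S]/(Km,app + [S]) = 4.21 × 0.391/(1.86 + 0.391) = 0.731 nmol/s.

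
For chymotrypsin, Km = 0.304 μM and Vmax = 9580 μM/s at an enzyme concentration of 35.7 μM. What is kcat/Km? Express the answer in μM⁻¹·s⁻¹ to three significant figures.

883 μM⁻¹·s⁻¹

kcat = Vmax/[E]total = 9580/35.7 = 268 s⁻¹.
kcat/Km = 268/0.304 = 883 μM⁻¹·s⁻¹.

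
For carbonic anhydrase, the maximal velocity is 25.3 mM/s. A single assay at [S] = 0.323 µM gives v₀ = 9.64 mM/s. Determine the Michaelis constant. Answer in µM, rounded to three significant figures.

From v = Vmax[S]/(Km+[S]), Km = [S](Vmax − v)/v.
Km = 0.323 × (25.3 − 9.64) / 9.64 = 5.058/9.64 = 0.525 µM.

0.525 µM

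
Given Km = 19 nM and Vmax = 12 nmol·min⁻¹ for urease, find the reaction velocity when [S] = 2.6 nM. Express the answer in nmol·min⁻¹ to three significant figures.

[S]/(Km+[S]) = 2.6/21.60 = 0.1204, the fractional saturation.
v = 0.1204 × Vmax = 0.1204 × 12 = 1.44 nmol·min⁻¹.

1.44 nmol·min⁻¹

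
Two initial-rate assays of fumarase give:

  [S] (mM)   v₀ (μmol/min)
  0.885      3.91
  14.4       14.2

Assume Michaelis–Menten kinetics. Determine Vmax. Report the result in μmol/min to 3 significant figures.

From v = Vmax[S]/(Km+[S]), each point gives Vmax = v(Km+[S])/[S].
Equating: 3.91(Km+0.885)/0.885 = 14.2(Km+14.4)/14.4.
4.418·Km + 3.91 = 0.9861·Km + 14.2, so (4.418 − 0.9861)·Km = 14.2 − 3.91.
Km = 10.29/3.432 = 3.00 mM; then Vmax = 3.91(3.00+0.885)/0.885 = 17.2 μmol/min.

17.2 μmol/min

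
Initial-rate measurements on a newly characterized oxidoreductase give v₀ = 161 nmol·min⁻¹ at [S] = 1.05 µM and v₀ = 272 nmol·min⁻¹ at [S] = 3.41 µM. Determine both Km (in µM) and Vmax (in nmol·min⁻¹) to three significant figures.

Km = 1.51 µM; Vmax = 392 nmol·min⁻¹

In reciprocal form, 1/v = (Km/Vmax)·(1/[S]) + 1/Vmax. The two points give (1/[S], 1/v) = (0.9524, 0.006211) and (0.2933, 0.003676).
Slope = (0.006211 − 0.003676)/(0.9524 − 0.2933) = 0.003846; intercept = 0.006211 − 0.003846×0.9524 = 0.002549.
Vmax = 1/intercept = 392 nmol·min⁻¹; Km = slope × Vmax = 0.003846 × 392 = 1.51 µM.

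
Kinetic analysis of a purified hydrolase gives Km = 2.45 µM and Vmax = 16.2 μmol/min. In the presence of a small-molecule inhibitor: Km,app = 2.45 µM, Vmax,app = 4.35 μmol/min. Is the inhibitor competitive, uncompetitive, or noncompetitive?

Vmax decreases (16.2 → 4.35 μmol/min) while Km is unchanged — pure noncompetitive inhibition.

noncompetitive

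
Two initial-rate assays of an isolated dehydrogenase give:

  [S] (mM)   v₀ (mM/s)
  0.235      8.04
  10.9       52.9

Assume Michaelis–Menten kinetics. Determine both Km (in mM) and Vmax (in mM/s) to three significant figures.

Km = 1.53 mM; Vmax = 60.3 mM/s

In reciprocal form, 1/v = (Km/Vmax)·(1/[S]) + 1/Vmax. The two points give (1/[S], 1/v) = (4.255, 0.1244) and (0.09174, 0.01890).
Slope = (0.1244 − 0.01890)/(4.255 − 0.09174) = 0.02533; intercept = 0.1244 − 0.02533×4.255 = 0.01658.
Vmax = 1/intercept = 60.3 mM/s; Km = slope × Vmax = 0.02533 × 60.3 = 1.53 mM.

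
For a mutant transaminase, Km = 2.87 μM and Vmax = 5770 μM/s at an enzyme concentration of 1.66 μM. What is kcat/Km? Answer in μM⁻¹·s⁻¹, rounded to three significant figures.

1210 μM⁻¹·s⁻¹

kcat = Vmax/[E]total = 5770/1.66 = 3480 s⁻¹.
kcat/Km = 3480/2.87 = 1210 μM⁻¹·s⁻¹.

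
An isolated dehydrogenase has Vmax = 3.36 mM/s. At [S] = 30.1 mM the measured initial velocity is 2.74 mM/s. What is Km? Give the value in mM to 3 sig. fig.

From v = Vmax[S]/(Km+[S]), Km = [S](Vmax − v)/v.
Km = 30.1 × (3.36 − 2.74) / 2.74 = 18.66/2.74 = 6.81 mM.

6.81 mM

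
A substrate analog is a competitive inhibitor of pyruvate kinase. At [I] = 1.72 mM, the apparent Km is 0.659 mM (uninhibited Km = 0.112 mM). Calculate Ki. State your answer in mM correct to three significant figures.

0.352 mM

Competitive: Km,app = α·Km with α = 1 + [I]/Ki.
α = Km,app/Km = 0.659/0.112 = 5.884.
Since α = 1 + [I]/Ki, [I]/Ki = 5.884 − 1 = 4.884 and Ki = 1.72/4.884 = 0.352 mM.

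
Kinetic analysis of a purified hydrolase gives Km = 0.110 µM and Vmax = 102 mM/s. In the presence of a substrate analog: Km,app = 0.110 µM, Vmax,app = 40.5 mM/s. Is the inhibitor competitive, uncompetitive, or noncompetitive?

noncompetitive

Vmax decreases (102 → 40.5 mM/s) while Km is unchanged — pure noncompetitive inhibition.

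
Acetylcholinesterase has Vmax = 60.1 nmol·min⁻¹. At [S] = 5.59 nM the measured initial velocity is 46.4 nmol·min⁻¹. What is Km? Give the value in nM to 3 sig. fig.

From v = Vmax[S]/(Km+[S]), Km = [S](Vmax − v)/v.
Km = 5.59 × (60.1 − 46.4) / 46.4 = 76.58/46.4 = 1.65 nM.

1.65 nM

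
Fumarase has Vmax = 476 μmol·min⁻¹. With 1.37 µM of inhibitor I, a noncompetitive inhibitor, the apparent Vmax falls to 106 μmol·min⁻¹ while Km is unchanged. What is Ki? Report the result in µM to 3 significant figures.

Noncompetitive: Vmax,app = Vmax/α with α = 1 + [I]/Ki.
α = Vmax/Vmax,app = 476/106 = 4.491.
Ki = [I]/(α − 1) = 1.37/3.491 = 0.392 µM.

0.392 µM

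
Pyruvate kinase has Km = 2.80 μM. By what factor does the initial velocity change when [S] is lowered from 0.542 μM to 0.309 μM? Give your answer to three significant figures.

0.613

Since Vmax cancels, v₂/v₁ = [S]₂(Km+[S]₁) / [S]₁(Km+[S]₂).
= 0.309×(2.80+0.542) / (0.542×(2.80+0.309)) = 1.033/1.685 = 0.613.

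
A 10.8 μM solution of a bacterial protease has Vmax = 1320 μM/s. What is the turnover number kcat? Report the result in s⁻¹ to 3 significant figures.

122 s⁻¹

kcat = Vmax/[E]total = 1320 μM/s / 10.8 μM = 122 s⁻¹.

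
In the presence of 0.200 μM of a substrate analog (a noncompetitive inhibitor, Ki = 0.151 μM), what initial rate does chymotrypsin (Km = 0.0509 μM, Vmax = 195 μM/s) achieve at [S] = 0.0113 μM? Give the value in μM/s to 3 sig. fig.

With α = 1 + [I]/Ki = 1 + 0.200/0.151 = 2.325, the noncompetitive rate law is v = (Vmax/α)·[S] / (Km + [S]).
v = (195/2.325)×0.0113 / (0.0509 + 0.0113) = 0.9479/0.06220 = 15.2 μM/s.

15.2 μM/s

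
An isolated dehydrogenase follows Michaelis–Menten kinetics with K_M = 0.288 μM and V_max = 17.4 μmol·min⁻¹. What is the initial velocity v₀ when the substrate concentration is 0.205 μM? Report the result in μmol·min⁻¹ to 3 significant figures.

[S]/(Km+[S]) = 0.205/0.4930 = 0.4158, the fractional saturation.
v = 0.4158 × Vmax = 0.4158 × 17.4 = 7.24 μmol·min⁻¹.

7.24 μmol·min⁻¹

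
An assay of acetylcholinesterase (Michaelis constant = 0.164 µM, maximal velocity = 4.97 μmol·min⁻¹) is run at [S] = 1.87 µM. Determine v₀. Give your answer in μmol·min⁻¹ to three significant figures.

[S]/(Km+[S]) = 1.87/2.034 = 0.9194, the fractional saturation.
v = 0.9194 × Vmax = 0.9194 × 4.97 = 4.57 μmol·min⁻¹.

4.57 μmol·min⁻¹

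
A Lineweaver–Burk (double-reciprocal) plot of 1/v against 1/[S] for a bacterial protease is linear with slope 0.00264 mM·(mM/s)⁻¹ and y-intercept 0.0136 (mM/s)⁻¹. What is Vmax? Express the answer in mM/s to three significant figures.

The y-intercept of a Lineweaver–Burk plot equals 1/Vmax, so Vmax = 1/0.0136 = 73.5 mM/s.

73.5 mM/s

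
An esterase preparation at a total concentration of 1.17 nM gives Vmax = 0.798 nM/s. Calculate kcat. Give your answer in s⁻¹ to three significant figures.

kcat = Vmax/[E]total = 0.798 nM/s / 1.17 nM = 0.682 s⁻¹.

0.682 s⁻¹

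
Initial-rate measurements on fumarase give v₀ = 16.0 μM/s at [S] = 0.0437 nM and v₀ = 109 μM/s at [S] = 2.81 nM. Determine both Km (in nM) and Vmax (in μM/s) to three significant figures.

Km = 0.284 nM; Vmax = 120 μM/s

In reciprocal form, 1/v = (Km/Vmax)·(1/[S]) + 1/Vmax. The two points give (1/[S], 1/v) = (22.88, 0.06250) and (0.3559, 0.009174).
Slope = (0.06250 − 0.009174)/(22.88 − 0.3559) = 0.002367; intercept = 0.06250 − 0.002367×22.88 = 0.008332.
Vmax = 1/intercept = 120 μM/s; Km = slope × Vmax = 0.002367 × 120 = 0.284 nM.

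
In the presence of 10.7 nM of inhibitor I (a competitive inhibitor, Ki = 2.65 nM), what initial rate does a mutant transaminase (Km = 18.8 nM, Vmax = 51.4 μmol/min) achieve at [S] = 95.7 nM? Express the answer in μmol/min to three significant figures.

25.8 μmol/min

With α = 1 + [I]/Ki = 1 + 10.7/2.65 = 5.038, the competitive rate law is v = Vmax[S] / (αKm + [S]).
v = 51.4×95.7 / (5.038×18.8 + 95.7) = 4919/190.4 = 25.8 μmol/min.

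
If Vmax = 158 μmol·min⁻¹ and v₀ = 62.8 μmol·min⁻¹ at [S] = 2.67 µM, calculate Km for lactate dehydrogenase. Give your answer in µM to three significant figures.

4.05 µM

v/Vmax = 62.8/158 = 0.3975 = [S]/(Km+[S]).
So Km + [S] = [S]/0.3975 = 6.718 µM, giving Km = 6.718 − 2.67 = 4.05 µM.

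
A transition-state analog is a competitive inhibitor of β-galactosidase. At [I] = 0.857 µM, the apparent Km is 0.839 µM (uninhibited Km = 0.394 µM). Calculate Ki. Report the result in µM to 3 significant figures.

0.759 µM

Competitive: Km,app = α·Km with α = 1 + [I]/Ki.
α = Km,app/Km = 0.839/0.394 = 2.129.
Since α = 1 + [I]/Ki, [I]/Ki = 2.129 − 1 = 1.129 and Ki = 0.857/1.129 = 0.759 µM.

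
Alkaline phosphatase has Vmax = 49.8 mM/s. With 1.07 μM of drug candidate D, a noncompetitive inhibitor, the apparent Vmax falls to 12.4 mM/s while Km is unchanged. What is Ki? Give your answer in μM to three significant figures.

Noncompetitive: Vmax,app = Vmax/α with α = 1 + [I]/Ki.
α = Vmax/Vmax,app = 49.8/12.4 = 4.016.
Since α = 1 + [I]/Ki, [I]/Ki = 4.016 − 1 = 3.016 and Ki = 1.07/3.016 = 0.355 μM.

0.355 μM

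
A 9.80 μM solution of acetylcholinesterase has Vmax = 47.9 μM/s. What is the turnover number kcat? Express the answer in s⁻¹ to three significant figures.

kcat = Vmax/[E]total = 47.9 μM/s / 9.80 μM = 4.89 s⁻¹.

4.89 s⁻¹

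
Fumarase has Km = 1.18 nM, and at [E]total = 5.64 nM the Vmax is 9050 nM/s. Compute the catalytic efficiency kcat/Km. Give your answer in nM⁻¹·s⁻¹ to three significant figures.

kcat = Vmax/[E]total = 9050/5.64 = 1600 s⁻¹.
kcat/Km = 1600/1.18 = 1360 nM⁻¹·s⁻¹.

1360 nM⁻¹·s⁻¹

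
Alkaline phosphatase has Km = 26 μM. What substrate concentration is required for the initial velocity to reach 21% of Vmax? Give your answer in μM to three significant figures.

v/Vmax = [S]/(Km+[S]) = 0.21, so [S] = Km·0.21/(1 − 0.21) = 26 × 0.2658.
[S] = 6.91 μM.

6.91 μM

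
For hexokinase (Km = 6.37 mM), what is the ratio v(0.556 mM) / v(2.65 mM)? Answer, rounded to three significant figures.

0.273

The fractional saturations are [S]/(Km+[S]) = 2.65/9.020 = 0.2938 and 0.556/6.926 = 0.08028.
v₂/v₁ is just their ratio: 0.08028/0.2938 = 0.273.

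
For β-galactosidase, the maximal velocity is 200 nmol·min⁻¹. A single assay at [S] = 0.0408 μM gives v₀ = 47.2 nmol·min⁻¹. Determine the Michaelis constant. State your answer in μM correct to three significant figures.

0.132 μM

v/Vmax = 47.2/200 = 0.2360 = [S]/(Km+[S]).
So Km + [S] = [S]/0.2360 = 0.1729 μM, giving Km = 0.1729 − 0.0408 = 0.132 μM.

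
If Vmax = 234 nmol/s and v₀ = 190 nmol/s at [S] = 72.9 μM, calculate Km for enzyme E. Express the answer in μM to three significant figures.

v/Vmax = 190/234 = 0.8120 = [S]/(Km+[S]).
So Km + [S] = [S]/0.8120 = 89.78 μM, giving Km = 89.78 − 72.9 = 16.9 μM.

16.9 μM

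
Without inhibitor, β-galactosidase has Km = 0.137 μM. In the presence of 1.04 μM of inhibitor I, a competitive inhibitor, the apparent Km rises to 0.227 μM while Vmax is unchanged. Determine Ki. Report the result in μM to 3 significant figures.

Competitive: Km,app = α·Km with α = 1 + [I]/Ki.
α = Km,app/Km = 0.227/0.137 = 1.657.
Since α = 1 + [I]/Ki, [I]/Ki = 1.657 − 1 = 0.6569 and Ki = 1.04/0.6569 = 1.58 μM.

1.58 μM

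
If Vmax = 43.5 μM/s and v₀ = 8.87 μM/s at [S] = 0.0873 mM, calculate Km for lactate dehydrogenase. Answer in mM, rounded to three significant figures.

v/Vmax = 8.87/43.5 = 0.2039 = [S]/(Km+[S]).
So Km + [S] = [S]/0.2039 = 0.4281 mM, giving Km = 0.4281 − 0.0873 = 0.341 mM.

0.341 mM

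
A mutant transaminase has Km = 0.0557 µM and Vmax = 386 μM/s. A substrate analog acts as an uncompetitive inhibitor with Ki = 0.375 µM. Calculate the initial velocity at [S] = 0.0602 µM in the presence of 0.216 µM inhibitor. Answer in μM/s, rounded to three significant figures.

154 μM/s

α = 1 + [I]/Ki = 1 + 0.216/0.375 = 1.576.
For an uncompetitive inhibitor, both parameters are divided by α, giving Vmax/α and Km/α: Km,app = 0.0353 µM, Vmax,app = 245 μM/s.
v = Vmax,app·[S]/(Km,app + [S]) = 245 × 0.0602/(0.0353 + 0.0602) = 154 μM/s.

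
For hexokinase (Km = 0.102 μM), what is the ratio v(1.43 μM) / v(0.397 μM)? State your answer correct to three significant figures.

1.17

The fractional saturations are [S]/(Km+[S]) = 0.397/0.4990 = 0.7956 and 1.43/1.532 = 0.9334.
v₂/v₁ is just their ratio: 0.9334/0.7956 = 1.17.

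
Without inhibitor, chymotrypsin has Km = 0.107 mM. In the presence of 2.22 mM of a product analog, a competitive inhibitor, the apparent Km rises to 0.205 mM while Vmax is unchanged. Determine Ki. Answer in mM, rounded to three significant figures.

2.42 mM

Competitive: Km,app = α·Km with α = 1 + [I]/Ki.
α = Km,app/Km = 0.205/0.107 = 1.916.
Since α = 1 + [I]/Ki, [I]/Ki = 1.916 − 1 = 0.9159 and Ki = 2.22/0.9159 = 2.42 mM.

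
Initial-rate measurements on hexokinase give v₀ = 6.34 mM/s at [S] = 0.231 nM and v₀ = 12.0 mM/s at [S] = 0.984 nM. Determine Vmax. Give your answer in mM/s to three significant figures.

From v = Vmax[S]/(Km+[S]), each point gives Vmax = v(Km+[S])/[S].
Equating: 6.34(Km+0.231)/0.231 = 12.0(Km+0.984)/0.984.
27.45·Km + 6.34 = 12.20·Km + 12.0, so (27.45 − 12.20)·Km = 12.0 − 6.34.
Km = 5.660/15.25 = 0.371 nM; then Vmax = 6.34(0.371+0.231)/0.231 = 16.5 mM/s.

16.5 mM/s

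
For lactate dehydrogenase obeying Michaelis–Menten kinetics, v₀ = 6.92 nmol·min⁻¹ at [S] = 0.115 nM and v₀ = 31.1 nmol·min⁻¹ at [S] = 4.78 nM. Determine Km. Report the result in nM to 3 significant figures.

From v = Vmax[S]/(Km+[S]), each point gives Vmax = v(Km+[S])/[S].
Equating: 6.92(Km+0.115)/0.115 = 31.1(Km+4.78)/4.78.
60.17·Km + 6.92 = 6.506·Km + 31.1, so (60.17 − 6.506)·Km = 31.1 − 6.92.
Km = 24.18/53.67 = 0.451 nM; then Vmax = 6.92(0.451+0.115)/0.115 = 34.0 nmol·min⁻¹.

0.451 nM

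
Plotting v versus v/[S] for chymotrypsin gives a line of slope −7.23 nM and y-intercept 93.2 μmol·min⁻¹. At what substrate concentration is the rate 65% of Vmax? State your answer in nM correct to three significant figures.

13.4 nM

The Eadie–Hofstee slope gives Km = 7.23 nM (slope = −Km).
v/Vmax = [S]/(Km+[S]) = 0.65 ⇒ [S] = Km·0.65/(1−0.65) = 7.23 × 1.857 = 13.4 nM.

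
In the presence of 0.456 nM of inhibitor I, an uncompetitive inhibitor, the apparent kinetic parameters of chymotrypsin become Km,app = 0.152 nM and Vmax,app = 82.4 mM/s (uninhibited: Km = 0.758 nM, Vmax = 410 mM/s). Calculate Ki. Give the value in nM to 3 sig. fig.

Uncompetitive: Vmax,app = Vmax/α (and Km,app = Km/α) with α = 1 + [I]/Ki.
α = Vmax/Vmax,app = 410/82.4 = 4.976.
Ki = [I]/(α − 1) = 0.456/3.976 = 0.115 nM.

0.115 nM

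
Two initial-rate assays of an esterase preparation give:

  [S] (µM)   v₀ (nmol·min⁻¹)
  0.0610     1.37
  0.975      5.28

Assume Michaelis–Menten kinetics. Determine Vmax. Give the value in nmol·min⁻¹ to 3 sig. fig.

6.52 nmol·min⁻¹

From v = Vmax[S]/(Km+[S]), each point gives Vmax = v(Km+[S])/[S].
Equating: 1.37(Km+0.0610)/0.0610 = 5.28(Km+0.975)/0.975.
22.46·Km + 1.37 = 5.415·Km + 5.28, so (22.46 − 5.415)·Km = 5.28 − 1.37.
Km = 3.910/17.04 = 0.229 µM; then Vmax = 1.37(0.229+0.0610)/0.0610 = 6.52 nmol·min⁻¹.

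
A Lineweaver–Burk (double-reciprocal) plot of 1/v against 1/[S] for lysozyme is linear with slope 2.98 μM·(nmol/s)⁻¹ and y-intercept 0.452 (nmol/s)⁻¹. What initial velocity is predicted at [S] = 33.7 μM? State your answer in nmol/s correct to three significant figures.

The y-intercept is 1/Vmax, so Vmax = 1/0.452 = 2.21 nmol/s.
The slope is Km/Vmax, so Km = 2.98 × 2.21 = 6.59 μM.
Then v = 2.21 × 33.7/(6.59 + 33.7) = 1.85 nmol/s.

1.85 nmol/s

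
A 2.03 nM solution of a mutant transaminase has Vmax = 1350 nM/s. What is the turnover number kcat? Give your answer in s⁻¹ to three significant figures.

kcat = Vmax/[E]total = 1350 nM/s / 2.03 nM = 665 s⁻¹.

665 s⁻¹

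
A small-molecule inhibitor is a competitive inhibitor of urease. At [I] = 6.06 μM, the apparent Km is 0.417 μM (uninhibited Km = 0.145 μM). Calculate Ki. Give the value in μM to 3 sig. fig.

Competitive: Km,app = α·Km with α = 1 + [I]/Ki.
α = Km,app/Km = 0.417/0.145 = 2.876.
Ki = [I]/(α − 1) = 6.06/1.876 = 3.23 μM.

3.23 μM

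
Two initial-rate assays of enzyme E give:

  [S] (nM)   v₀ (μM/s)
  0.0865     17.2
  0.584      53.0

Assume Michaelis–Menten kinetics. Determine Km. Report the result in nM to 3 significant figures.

In reciprocal form, 1/v = (Km/Vmax)·(1/[S]) + 1/Vmax. The two points give (1/[S], 1/v) = (11.56, 0.05814) and (1.712, 0.01887).
Slope = (0.05814 − 0.01887)/(11.56 − 1.712) = 0.003988; intercept = 0.05814 − 0.003988×11.56 = 0.01204.
Vmax = 1/intercept = 83.1 μM/s; Km = slope × Vmax = 0.003988 × 83.1 = 0.331 nM.

0.331 nM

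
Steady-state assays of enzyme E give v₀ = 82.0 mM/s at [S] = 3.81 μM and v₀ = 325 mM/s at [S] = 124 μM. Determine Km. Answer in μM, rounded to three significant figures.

12.9 μM

From v = Vmax[S]/(Km+[S]), each point gives Vmax = v(Km+[S])/[S].
Equating: 82.0(Km+3.81)/3.81 = 325(Km+124)/124.
21.52·Km + 82.0 = 2.621·Km + 325, so (21.52 − 2.621)·Km = 325 − 82.0.
Km = 243.0/18.90 = 12.9 μM; then Vmax = 82.0(12.9+3.81)/3.81 = 359 mM/s.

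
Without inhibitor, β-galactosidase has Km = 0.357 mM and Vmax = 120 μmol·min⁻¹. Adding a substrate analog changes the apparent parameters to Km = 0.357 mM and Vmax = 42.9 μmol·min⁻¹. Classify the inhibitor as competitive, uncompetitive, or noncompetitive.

noncompetitive

Vmax decreases (120 → 42.9 μmol·min⁻¹) while Km is unchanged — pure noncompetitive inhibition.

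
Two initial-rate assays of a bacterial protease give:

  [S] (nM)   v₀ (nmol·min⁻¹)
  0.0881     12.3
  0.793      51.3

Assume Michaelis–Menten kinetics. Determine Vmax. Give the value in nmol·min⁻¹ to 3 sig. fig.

In reciprocal form, 1/v = (Km/Vmax)·(1/[S]) + 1/Vmax. The two points give (1/[S], 1/v) = (11.35, 0.08130) and (1.261, 0.01949).
Slope = (0.08130 − 0.01949)/(11.35 − 1.261) = 0.006126; intercept = 0.08130 − 0.006126×11.35 = 0.01177.
Vmax = 1/intercept = 85.0 nmol·min⁻¹; Km = slope × Vmax = 0.006126 × 85.0 = 0.521 nM.

85.0 nmol·min⁻¹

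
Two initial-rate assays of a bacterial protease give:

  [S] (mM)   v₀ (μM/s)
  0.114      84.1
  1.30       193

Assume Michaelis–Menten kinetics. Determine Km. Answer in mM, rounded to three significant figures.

In reciprocal form, 1/v = (Km/Vmax)·(1/[S]) + 1/Vmax. The two points give (1/[S], 1/v) = (8.772, 0.01189) and (0.7692, 0.005181).
Slope = (0.01189 − 0.005181)/(8.772 − 0.7692) = 0.0008384; intercept = 0.01189 − 0.0008384×8.772 = 0.004536.
Vmax = 1/intercept = 220 μM/s; Km = slope × Vmax = 0.0008384 × 220 = 0.185 mM.

0.185 mM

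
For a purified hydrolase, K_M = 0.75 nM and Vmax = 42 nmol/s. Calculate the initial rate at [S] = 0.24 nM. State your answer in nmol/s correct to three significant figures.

10.2 nmol/s

[S]/(Km+[S]) = 0.24/0.9900 = 0.2424, the fractional saturation.
v = 0.2424 × Vmax = 0.2424 × 42 = 10.2 nmol/s.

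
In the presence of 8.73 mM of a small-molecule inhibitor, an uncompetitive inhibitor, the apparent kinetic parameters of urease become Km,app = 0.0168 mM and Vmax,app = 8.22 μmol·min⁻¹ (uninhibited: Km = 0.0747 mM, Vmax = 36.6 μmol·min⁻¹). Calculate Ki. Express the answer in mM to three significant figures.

2.53 mM

Uncompetitive: Vmax,app = Vmax/α (and Km,app = Km/α) with α = 1 + [I]/Ki.
α = Vmax/Vmax,app = 36.6/8.22 = 4.453.
Ki = [I]/(α − 1) = 8.73/3.453 = 2.53 mM.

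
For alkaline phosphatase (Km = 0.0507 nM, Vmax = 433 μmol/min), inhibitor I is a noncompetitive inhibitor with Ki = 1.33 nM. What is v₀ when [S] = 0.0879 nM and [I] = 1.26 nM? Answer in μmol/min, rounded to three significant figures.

With α = 1 + [I]/Ki = 1 + 1.26/1.33 = 1.947, the noncompetitive rate law is v = (Vmax/α)·[S] / (Km + [S]).
v = (433/1.947)×0.0879 / (0.0507 + 0.0879) = 19.54/0.1386 = 141 μmol/min.

141 μmol/min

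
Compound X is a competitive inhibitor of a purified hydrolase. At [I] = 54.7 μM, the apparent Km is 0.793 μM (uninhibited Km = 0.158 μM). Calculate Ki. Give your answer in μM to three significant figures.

Competitive: Km,app = α·Km with α = 1 + [I]/Ki.
α = Km,app/Km = 0.793/0.158 = 5.019.
Since α = 1 + [I]/Ki, [I]/Ki = 5.019 − 1 = 4.019 and Ki = 54.7/4.019 = 13.6 μM.

13.6 μM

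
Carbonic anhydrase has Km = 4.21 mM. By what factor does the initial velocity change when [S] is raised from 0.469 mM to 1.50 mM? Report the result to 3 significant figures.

2.62

The fractional saturations are [S]/(Km+[S]) = 0.469/4.679 = 0.1002 and 1.50/5.710 = 0.2627.
v₂/v₁ is just their ratio: 0.2627/0.1002 = 2.62.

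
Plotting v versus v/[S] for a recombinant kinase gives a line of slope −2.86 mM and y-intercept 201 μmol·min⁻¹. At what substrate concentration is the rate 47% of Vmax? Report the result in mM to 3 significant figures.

2.54 mM

The Eadie–Hofstee slope gives Km = 2.86 mM (slope = −Km).
v/Vmax = [S]/(Km+[S]) = 0.47 ⇒ [S] = Km·0.47/(1−0.47) = 2.86 × 0.8868 = 2.54 mM.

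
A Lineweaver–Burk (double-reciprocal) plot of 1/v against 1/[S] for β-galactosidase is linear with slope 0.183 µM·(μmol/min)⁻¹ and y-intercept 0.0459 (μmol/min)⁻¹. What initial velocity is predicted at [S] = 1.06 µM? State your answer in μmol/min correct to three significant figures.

The y-intercept is 1/Vmax, so Vmax = 1/0.0459 = 21.8 μmol/min.
The slope is Km/Vmax, so Km = 0.183 × 21.8 = 3.99 µM.
Then v = 21.8 × 1.06/(3.99 + 1.06) = 4.58 μmol/min.

4.58 μmol/min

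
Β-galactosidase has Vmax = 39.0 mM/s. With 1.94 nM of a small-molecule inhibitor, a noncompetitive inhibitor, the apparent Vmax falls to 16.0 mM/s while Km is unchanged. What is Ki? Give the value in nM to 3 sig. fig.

1.35 nM

Noncompetitive: Vmax,app = Vmax/α with α = 1 + [I]/Ki.
α = Vmax/Vmax,app = 39.0/16.0 = 2.438.
Since α = 1 + [I]/Ki, [I]/Ki = 2.438 − 1 = 1.438 and Ki = 1.94/1.438 = 1.35 nM.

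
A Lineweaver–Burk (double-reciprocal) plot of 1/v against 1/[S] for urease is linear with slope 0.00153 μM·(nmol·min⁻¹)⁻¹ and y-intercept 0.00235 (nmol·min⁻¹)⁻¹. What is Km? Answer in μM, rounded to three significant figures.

0.651 μM

y-intercept = 1/Vmax ⇒ Vmax = 426 nmol·min⁻¹; slope = Km/Vmax ⇒ Km = slope × Vmax.
Km = 0.00153 × 426 = 0.651 μM.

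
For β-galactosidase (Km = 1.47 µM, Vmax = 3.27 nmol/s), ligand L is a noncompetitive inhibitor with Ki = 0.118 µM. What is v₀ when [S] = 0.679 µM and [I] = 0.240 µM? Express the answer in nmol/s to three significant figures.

0.341 nmol/s

α = 1 + [I]/Ki = 1 + 0.240/0.118 = 3.034.
For a noncompetitive inhibitor, Vmax is reduced to Vmax/α while Km is unchanged: Km,app = 1.47 µM, Vmax,app = 1.08 nmol/s.
v = Vmax,app·[S]/(Km,app + [S]) = 1.08 × 0.679/(1.47 + 0.679) = 0.341 nmol/s.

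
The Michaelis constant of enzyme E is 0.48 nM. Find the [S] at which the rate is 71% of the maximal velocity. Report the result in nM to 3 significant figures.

1.18 nM

v/Vmax = [S]/(Km+[S]) = 0.71, so [S] = Km·0.71/(1 − 0.71) = 0.48 × 2.448.
[S] = 1.18 nM.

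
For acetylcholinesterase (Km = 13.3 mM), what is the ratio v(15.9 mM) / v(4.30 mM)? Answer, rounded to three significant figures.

2.23

Since Vmax cancels, v₂/v₁ = [S]₂(Km+[S]₁) / [S]₁(Km+[S]₂).
= 15.9×(13.3+4.30) / (4.30×(13.3+15.9)) = 279.8/125.6 = 2.23.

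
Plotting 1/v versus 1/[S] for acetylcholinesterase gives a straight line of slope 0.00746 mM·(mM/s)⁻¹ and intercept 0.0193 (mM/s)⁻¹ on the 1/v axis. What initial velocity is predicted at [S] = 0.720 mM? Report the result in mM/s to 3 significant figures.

33.7 mM/s

The y-intercept is 1/Vmax, so Vmax = 1/0.0193 = 51.8 mM/s.
The slope is Km/Vmax, so Km = 0.00746 × 51.8 = 0.387 mM.
Then v = 51.8 × 0.720/(0.387 + 0.720) = 33.7 mM/s.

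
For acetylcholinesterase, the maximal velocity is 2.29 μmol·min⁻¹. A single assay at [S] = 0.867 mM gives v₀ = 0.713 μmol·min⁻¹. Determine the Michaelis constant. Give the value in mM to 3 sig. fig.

1.92 mM

v/Vmax = 0.713/2.29 = 0.3114 = [S]/(Km+[S]).
So Km + [S] = [S]/0.3114 = 2.785 mM, giving Km = 2.785 − 0.867 = 1.92 mM.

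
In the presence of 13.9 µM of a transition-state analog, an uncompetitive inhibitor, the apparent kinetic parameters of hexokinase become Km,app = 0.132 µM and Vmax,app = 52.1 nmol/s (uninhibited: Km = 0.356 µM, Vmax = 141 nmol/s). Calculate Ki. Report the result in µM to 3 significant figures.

8.15 µM

Uncompetitive: Vmax,app = Vmax/α (and Km,app = Km/α) with α = 1 + [I]/Ki.
α = Vmax/Vmax,app = 141/52.1 = 2.706.
Since α = 1 + [I]/Ki, [I]/Ki = 2.706 − 1 = 1.706 and Ki = 13.9/1.706 = 8.15 µM.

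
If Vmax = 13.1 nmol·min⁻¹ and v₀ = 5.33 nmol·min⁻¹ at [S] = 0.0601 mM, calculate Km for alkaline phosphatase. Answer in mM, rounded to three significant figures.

v/Vmax = 5.33/13.1 = 0.4069 = [S]/(Km+[S]).
So Km + [S] = [S]/0.4069 = 0.1477 mM, giving Km = 0.1477 − 0.0601 = 0.0876 mM.

0.0876 mM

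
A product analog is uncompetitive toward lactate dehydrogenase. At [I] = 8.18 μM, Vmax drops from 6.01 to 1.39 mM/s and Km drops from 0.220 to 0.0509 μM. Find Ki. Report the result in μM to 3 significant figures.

Uncompetitive: Vmax,app = Vmax/α (and Km,app = Km/α) with α = 1 + [I]/Ki.
α = Vmax/Vmax,app = 6.01/1.39 = 4.324.
Since α = 1 + [I]/Ki, [I]/Ki = 4.324 − 1 = 3.324 and Ki = 8.18/3.324 = 2.46 μM.

2.46 μM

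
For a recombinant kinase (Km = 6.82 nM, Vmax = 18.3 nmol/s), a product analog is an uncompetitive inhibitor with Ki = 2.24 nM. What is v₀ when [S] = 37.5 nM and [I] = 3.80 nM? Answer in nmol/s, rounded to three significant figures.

α = 1 + [I]/Ki = 1 + 3.80/2.24 = 2.696.
For an uncompetitive inhibitor, both parameters are divided by α, giving Vmax/α and Km/α: Km,app = 2.53 nM, Vmax,app = 6.79 nmol/s.
v = Vmax,app·[S]/(Km,app + [S]) = 6.79 × 37.5/(2.53 + 37.5) = 6.36 nmol/s.

6.36 nmol/s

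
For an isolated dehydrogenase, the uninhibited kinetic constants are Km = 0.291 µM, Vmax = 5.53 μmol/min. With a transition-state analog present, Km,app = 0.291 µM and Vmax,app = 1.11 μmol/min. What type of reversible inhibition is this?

noncompetitive

Vmax decreases (5.53 → 1.11 μmol/min) while Km is unchanged — pure noncompetitive inhibition.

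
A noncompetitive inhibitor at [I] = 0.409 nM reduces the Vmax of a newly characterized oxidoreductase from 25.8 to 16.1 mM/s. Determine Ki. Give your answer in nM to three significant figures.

0.679 nM

Noncompetitive: Vmax,app = Vmax/α with α = 1 + [I]/Ki.
α = Vmax/Vmax,app = 25.8/16.1 = 1.602.
Ki = [I]/(α − 1) = 0.409/0.6025 = 0.679 nM.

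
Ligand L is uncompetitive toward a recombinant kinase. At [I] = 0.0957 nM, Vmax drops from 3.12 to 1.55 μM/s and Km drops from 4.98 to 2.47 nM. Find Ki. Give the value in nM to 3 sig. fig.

Uncompetitive: Vmax,app = Vmax/α (and Km,app = Km/α) with α = 1 + [I]/Ki.
α = Vmax/Vmax,app = 3.12/1.55 = 2.013.
Since α = 1 + [I]/Ki, [I]/Ki = 2.013 − 1 = 1.013 and Ki = 0.0957/1.013 = 0.0945 nM.

0.0945 nM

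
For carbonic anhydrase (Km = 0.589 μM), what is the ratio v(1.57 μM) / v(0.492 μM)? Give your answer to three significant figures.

1.60

Since Vmax cancels, v₂/v₁ = [S]₂(Km+[S]₁) / [S]₁(Km+[S]₂).
= 1.57×(0.589+0.492) / (0.492×(0.589+1.57)) = 1.697/1.062 = 1.60.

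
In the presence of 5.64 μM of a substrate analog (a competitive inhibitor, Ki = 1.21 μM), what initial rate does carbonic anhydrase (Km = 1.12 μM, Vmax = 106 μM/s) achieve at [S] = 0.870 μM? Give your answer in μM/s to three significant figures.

12.8 μM/s

α = 1 + [I]/Ki = 1 + 5.64/1.21 = 5.661.
For a competitive inhibitor, Vmax is unchanged and the apparent Km becomes α·Km: Km,app = 6.34 μM, Vmax,app = 106 μM/s.
v = Vmax,app·[S]/(Km,app + [S]) = 106 × 0.870/(6.34 + 0.870) = 12.8 μM/s.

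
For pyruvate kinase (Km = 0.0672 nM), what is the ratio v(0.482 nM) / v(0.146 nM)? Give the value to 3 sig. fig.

1.28

The fractional saturations are [S]/(Km+[S]) = 0.146/0.2132 = 0.6848 and 0.482/0.5492 = 0.8776.
v₂/v₁ is just their ratio: 0.8776/0.6848 = 1.28.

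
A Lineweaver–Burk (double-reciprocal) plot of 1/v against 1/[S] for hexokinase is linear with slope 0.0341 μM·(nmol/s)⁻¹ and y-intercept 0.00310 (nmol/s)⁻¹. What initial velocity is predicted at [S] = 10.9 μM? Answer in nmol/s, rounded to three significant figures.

The y-intercept is 1/Vmax, so Vmax = 1/0.00310 = 323 nmol/s.
The slope is Km/Vmax, so Km = 0.0341 × 323 = 11.0 μM.
Then v = 323 × 10.9/(11.0 + 10.9) = 161 nmol/s.

161 nmol/s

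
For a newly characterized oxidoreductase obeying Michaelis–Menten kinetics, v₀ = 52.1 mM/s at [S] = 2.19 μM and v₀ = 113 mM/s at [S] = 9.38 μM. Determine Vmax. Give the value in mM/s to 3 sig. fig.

175 mM/s

From v = Vmax[S]/(Km+[S]), each point gives Vmax = v(Km+[S])/[S].
Equating: 52.1(Km+2.19)/2.19 = 113(Km+9.38)/9.38.
23.79·Km + 52.1 = 12.05·Km + 113, so (23.79 − 12.05)·Km = 113 − 52.1.
Km = 60.90/11.74 = 5.19 μM; then Vmax = 52.1(5.19+2.19)/2.19 = 175 mM/s.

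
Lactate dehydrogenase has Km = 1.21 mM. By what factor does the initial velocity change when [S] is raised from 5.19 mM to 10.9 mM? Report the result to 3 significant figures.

1.11

The fractional saturations are [S]/(Km+[S]) = 5.19/6.400 = 0.8109 and 10.9/12.11 = 0.9001.
v₂/v₁ is just their ratio: 0.9001/0.8109 = 1.11.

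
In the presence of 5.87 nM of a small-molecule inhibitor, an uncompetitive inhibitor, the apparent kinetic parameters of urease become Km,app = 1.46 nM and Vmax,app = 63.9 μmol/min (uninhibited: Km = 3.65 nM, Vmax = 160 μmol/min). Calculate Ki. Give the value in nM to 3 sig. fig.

Uncompetitive: Vmax,app = Vmax/α (and Km,app = Km/α) with α = 1 + [I]/Ki.
α = Vmax/Vmax,app = 160/63.9 = 2.504.
Since α = 1 + [I]/Ki, [I]/Ki = 2.504 − 1 = 1.504 and Ki = 5.87/1.504 = 3.90 nM.

3.90 nM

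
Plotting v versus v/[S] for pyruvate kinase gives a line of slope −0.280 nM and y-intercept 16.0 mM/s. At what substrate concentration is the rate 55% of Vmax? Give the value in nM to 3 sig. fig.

The Eadie–Hofstee slope gives Km = 0.280 nM (slope = −Km).
v/Vmax = [S]/(Km+[S]) = 0.55 ⇒ [S] = Km·0.55/(1−0.55) = 0.280 × 1.222 = 0.342 nM.

0.342 nM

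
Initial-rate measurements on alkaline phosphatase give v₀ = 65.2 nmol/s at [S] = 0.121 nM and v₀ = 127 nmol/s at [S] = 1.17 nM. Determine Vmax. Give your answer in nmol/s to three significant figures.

143 nmol/s

In reciprocal form, 1/v = (Km/Vmax)·(1/[S]) + 1/Vmax. The two points give (1/[S], 1/v) = (8.264, 0.01534) and (0.8547, 0.007874).
Slope = (0.01534 − 0.007874)/(8.264 − 0.8547) = 0.001007; intercept = 0.01534 − 0.001007×8.264 = 0.007013.
Vmax = 1/intercept = 143 nmol/s; Km = slope × Vmax = 0.001007 × 143 = 0.144 nM.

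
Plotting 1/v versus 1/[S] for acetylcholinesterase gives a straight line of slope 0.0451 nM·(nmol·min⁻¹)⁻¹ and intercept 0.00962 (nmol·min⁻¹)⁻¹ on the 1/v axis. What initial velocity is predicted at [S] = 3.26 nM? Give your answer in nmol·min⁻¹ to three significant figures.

42.6 nmol·min⁻¹

The y-intercept is 1/Vmax, so Vmax = 1/0.00962 = 104 nmol·min⁻¹.
The slope is Km/Vmax, so Km = 0.0451 × 104 = 4.69 nM.
Then v = 104 × 3.26/(4.69 + 3.26) = 42.6 nmol·min⁻¹.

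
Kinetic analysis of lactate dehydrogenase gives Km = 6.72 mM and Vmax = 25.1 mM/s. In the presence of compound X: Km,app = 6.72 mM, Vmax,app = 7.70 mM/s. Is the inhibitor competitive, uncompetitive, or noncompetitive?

noncompetitive

Vmax decreases (25.1 → 7.70 mM/s) while Km is unchanged — pure noncompetitive inhibition.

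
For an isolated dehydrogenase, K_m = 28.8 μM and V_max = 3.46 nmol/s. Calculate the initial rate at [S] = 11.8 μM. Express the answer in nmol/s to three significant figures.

1.01 nmol/s

[S]/(Km+[S]) = 11.8/40.60 = 0.2906, the fractional saturation.
v = 0.2906 × Vmax = 0.2906 × 3.46 = 1.01 nmol/s.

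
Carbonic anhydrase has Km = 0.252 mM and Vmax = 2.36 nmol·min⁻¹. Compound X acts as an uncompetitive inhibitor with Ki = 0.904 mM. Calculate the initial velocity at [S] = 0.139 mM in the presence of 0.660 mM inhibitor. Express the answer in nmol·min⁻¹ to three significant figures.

With α = 1 + [I]/Ki = 1 + 0.660/0.904 = 1.730, the uncompetitive rate law is v = (Vmax/α)·[S] / (Km/α + [S]).
v = (2.36/1.730)×0.139 / (0.252/1.730 + 0.139) = 0.1896/0.2847 = 0.666 nmol·min⁻¹.

0.666 nmol·min⁻¹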